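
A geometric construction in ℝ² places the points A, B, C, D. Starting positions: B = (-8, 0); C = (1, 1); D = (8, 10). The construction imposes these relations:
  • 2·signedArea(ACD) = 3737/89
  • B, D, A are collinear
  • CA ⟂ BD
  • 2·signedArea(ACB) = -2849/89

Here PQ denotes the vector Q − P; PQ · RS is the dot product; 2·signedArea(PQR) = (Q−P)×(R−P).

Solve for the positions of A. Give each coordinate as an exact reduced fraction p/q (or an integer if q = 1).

1. A_x = -96/89  [B, D, A are collinear ∩ CA ⟂ BD]
2. A_y = 385/89  [B, D, A are collinear ∩ CA ⟂ BD]
   → A = (-96/89, 385/89)

A = (-96/89, 385/89)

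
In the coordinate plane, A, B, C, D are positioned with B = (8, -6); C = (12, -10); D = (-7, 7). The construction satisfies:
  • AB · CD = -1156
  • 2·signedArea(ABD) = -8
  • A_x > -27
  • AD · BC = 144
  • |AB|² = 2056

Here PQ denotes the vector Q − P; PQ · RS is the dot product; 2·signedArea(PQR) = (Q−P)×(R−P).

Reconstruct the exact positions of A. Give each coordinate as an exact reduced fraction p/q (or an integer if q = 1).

A = (-26, 24)

1. A_x = -26  [AB · CD = -1156 ∩ AD · BC = 144]
2. A_y = 24  [AB · CD = -1156 ∩ AD · BC = 144]
   → A = (-26, 24)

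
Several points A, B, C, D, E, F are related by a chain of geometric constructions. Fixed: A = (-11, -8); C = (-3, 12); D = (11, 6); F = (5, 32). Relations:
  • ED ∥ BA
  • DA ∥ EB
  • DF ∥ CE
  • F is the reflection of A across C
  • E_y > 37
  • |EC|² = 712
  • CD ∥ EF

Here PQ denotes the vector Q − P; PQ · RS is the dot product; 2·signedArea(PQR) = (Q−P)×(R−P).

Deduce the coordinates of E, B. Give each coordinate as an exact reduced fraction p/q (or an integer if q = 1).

B = (-31, 24)
E = (-9, 38)

1. E_x = -9  [CD ∥ EF ∩ DF ∥ CE]
2. E_y = 38  [CD ∥ EF ∩ DF ∥ CE]
   → E = (-9, 38)
3. B_x = -31  [ED ∥ BA ∩ DA ∥ EB]
4. B_y = 24  [ED ∥ BA ∩ DA ∥ EB]
   → B = (-31, 24)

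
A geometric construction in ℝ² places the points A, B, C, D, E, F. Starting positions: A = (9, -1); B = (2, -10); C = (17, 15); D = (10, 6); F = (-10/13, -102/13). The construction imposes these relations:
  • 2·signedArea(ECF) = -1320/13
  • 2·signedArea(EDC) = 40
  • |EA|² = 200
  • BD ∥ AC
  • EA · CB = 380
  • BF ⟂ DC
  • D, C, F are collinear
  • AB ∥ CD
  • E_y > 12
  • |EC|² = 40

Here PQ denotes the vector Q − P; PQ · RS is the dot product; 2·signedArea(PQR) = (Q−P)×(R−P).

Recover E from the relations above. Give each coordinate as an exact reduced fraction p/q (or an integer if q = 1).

E = (11, 13)

1. E_x = 11  [2·signedArea(EDC) = 40 ∩ EA · CB = 380]
2. E_y = 13  [2·signedArea(EDC) = 40 ∩ EA · CB = 380]
   → E = (11, 13)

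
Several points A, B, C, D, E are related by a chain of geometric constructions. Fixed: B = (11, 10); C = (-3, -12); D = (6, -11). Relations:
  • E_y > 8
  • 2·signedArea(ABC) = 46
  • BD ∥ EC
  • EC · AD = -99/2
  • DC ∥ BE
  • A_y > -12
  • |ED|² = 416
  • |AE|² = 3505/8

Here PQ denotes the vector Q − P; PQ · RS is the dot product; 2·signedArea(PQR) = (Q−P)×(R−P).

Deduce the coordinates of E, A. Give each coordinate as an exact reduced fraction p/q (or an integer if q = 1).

1. E_x = 2  [BD ∥ EC ∩ DC ∥ BE]
2. E_y = 9  [BD ∥ EC ∩ DC ∥ BE]
   → E = (2, 9)
3. A_x = -3/4  [2·signedArea(ABC) = 46 ∩ EC · AD = -99/2]
4. A_y = -47/4  [2·signedArea(ABC) = 46 ∩ EC · AD = -99/2]
   → A = (-3/4, -47/4)

A = (-3/4, -47/4)
E = (2, 9)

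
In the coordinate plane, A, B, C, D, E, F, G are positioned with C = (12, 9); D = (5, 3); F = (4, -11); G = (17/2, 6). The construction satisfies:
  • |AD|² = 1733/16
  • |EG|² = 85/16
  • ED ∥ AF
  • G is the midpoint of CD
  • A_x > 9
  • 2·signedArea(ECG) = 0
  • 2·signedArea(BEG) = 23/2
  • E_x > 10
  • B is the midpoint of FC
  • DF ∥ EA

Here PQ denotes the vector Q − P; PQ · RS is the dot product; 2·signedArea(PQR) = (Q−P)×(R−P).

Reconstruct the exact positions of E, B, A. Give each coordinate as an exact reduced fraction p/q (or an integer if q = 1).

A = (37/4, -13/2)
B = (8, -1)
E = (41/4, 15/2)

1. E_x = 41/4  [line 3·x + -7/2·y + -9/2 = 0 ∩ |EG|² = 85/16]
2. E_y = 15/2  [line 3·x + -7/2·y + -9/2 = 0 ∩ |EG|² = 85/16]
   → E = (41/4, 15/2)
3. B_x = 8  [B is the midpoint of FC]
4. B_y = -1  [B is the midpoint of FC]
   → B = (8, -1)
5. A_x = 37/4  [ED ∥ AF ∩ DF ∥ EA]
6. A_y = -13/2  [ED ∥ AF ∩ DF ∥ EA]
   → A = (37/4, -13/2)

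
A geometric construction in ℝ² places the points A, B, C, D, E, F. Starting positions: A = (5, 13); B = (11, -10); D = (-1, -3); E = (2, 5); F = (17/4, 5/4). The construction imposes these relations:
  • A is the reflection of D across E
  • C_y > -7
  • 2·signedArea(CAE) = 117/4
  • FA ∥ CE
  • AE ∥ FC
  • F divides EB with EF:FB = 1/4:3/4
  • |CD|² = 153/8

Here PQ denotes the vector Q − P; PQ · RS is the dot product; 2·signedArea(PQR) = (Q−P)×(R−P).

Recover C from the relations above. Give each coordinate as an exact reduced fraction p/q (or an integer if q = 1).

1. C_x = 5/4  [FA ∥ CE ∩ AE ∥ FC]
2. C_y = -27/4  [FA ∥ CE ∩ AE ∥ FC]
   → C = (5/4, -27/4)

C = (5/4, -27/4)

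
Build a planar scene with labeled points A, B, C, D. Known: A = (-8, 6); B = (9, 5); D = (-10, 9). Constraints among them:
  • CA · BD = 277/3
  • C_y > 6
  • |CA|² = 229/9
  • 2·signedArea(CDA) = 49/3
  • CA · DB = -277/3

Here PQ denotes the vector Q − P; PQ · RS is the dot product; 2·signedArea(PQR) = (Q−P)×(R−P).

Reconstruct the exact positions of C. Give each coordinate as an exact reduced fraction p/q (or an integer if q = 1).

1. C_x = -3  [CA · BD = 277/3 ∩ 2·signedArea(CDA) = 49/3]
2. C_y = 20/3  [CA · BD = 277/3 ∩ 2·signedArea(CDA) = 49/3]
   → C = (-3, 20/3)

C = (-3, 20/3)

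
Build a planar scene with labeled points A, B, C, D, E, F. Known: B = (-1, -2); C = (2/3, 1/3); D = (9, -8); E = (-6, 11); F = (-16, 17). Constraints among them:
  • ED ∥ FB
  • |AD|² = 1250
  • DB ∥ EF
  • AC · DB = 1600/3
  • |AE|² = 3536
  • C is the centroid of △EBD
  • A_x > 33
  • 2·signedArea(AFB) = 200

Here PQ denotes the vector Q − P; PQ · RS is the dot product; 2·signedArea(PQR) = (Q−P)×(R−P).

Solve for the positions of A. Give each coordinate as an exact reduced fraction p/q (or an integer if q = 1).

A = (34, -33)

1. A_x = 34  [2·signedArea(AFB) = 200 ∩ AC · DB = 1600/3]
2. A_y = -33  [2·signedArea(AFB) = 200 ∩ AC · DB = 1600/3]
   → A = (34, -33)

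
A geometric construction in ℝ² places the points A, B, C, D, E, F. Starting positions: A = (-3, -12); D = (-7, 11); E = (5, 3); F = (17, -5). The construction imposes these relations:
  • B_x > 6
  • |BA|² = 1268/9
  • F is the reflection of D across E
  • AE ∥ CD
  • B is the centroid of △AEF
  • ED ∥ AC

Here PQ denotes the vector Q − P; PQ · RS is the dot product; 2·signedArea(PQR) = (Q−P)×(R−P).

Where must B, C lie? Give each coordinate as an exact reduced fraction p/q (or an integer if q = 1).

B = (19/3, -14/3)
C = (-15, -4)

1. B_x = 19/3  [B is the centroid of △AEF]
2. B_y = -14/3  [B is the centroid of △AEF]
   → B = (19/3, -14/3)
3. C_x = -15  [AE ∥ CD ∩ ED ∥ AC]
4. C_y = -4  [AE ∥ CD ∩ ED ∥ AC]
   → C = (-15, -4)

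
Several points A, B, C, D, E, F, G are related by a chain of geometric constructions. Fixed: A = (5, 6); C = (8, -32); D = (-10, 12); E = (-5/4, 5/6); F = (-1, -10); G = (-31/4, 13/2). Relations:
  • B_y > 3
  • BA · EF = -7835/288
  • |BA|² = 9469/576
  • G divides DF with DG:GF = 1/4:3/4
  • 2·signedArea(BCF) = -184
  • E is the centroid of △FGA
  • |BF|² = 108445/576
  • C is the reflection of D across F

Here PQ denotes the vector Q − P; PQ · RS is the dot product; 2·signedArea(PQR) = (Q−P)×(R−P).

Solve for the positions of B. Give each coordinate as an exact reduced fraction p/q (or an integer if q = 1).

1. B_x = 15/8  [2·signedArea(BCF) = -184 ∩ BA · EF = -7835/288]
2. B_y = 41/12  [2·signedArea(BCF) = -184 ∩ BA · EF = -7835/288]
   → B = (15/8, 41/12)

B = (15/8, 41/12)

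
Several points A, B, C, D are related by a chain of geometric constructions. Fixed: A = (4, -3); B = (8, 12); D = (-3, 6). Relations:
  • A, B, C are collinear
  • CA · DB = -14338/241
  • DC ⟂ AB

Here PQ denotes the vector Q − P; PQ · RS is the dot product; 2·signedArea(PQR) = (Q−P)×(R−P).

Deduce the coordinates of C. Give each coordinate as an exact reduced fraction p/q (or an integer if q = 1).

1. C_x = 1392/241  [A, B, C are collinear ∩ DC ⟂ AB]
2. C_y = 882/241  [A, B, C are collinear ∩ DC ⟂ AB]
   → C = (1392/241, 882/241)

C = (1392/241, 882/241)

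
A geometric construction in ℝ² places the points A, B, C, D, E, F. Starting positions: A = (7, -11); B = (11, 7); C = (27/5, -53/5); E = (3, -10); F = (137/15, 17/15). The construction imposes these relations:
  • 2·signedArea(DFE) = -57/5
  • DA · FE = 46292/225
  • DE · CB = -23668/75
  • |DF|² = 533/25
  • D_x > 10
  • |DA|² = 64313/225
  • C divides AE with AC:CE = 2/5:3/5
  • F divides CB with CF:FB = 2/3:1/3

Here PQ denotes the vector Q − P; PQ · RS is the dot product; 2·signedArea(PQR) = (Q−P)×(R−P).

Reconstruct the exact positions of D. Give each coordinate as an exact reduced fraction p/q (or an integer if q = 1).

D = (158/15, 83/15)

1. D_x = 158/15  [DA · FE = 46292/225 ∩ DE · CB = -23668/75]
2. D_y = 83/15  [DA · FE = 46292/225 ∩ DE · CB = -23668/75]
   → D = (158/15, 83/15)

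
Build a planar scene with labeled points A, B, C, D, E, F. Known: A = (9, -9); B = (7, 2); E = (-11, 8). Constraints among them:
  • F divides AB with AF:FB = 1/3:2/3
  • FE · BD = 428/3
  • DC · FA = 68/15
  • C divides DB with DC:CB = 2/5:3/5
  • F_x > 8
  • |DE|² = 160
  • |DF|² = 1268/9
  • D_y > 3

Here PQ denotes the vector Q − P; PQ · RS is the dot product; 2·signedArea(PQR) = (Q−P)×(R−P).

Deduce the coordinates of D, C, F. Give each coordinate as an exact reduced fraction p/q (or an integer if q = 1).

C = (17/5, 16/5)
D = (1, 4)
F = (25/3, -16/3)

1. F_x = 25/3  [F divides AB with AF:FB = 1/3:2/3]
2. F_y = -16/3  [F divides AB with AF:FB = 1/3:2/3]
   → F = (25/3, -16/3)
3. D_x = 1  [line -58/3·x + 40/3·y + -34 = 0 ∩ |DE|² = 160]
4. D_y = 4  [line -58/3·x + 40/3·y + -34 = 0 ∩ |DE|² = 160]
   → D = (1, 4)
5. C_x = 17/5  [DC · FA = 68/15 ∩ C divides DB with DC:CB = 2/5:3/5]
6. C_y = 16/5  [DC · FA = 68/15 ∩ C divides DB with DC:CB = 2/5:3/5]
   → C = (17/5, 16/5)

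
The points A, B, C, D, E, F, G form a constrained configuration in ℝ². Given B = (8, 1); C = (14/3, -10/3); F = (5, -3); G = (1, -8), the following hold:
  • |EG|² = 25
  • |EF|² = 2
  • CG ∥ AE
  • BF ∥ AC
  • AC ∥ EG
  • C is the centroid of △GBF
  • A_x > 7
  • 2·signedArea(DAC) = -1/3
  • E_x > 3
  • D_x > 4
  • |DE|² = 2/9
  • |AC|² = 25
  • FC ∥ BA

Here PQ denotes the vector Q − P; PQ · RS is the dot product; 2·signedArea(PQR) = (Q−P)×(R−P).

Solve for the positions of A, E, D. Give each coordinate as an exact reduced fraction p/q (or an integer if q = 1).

A = (23/3, 2/3)
D = (13/3, -11/3)
E = (4, -4)

1. A_x = 23/3  [BF ∥ AC ∩ FC ∥ BA]
2. A_y = 2/3  [BF ∥ AC ∩ FC ∥ BA]
   → A = (23/3, 2/3)
3. E_x = 4  [AC ∥ EG ∩ CG ∥ AE]
4. E_y = -4  [AC ∥ EG ∩ CG ∥ AE]
   → E = (4, -4)
5. D_x = 13/3  [line 4·x + -3·y + -85/3 = 0 ∩ |DE|² = 2/9]
6. D_y = -11/3  [line 4·x + -3·y + -85/3 = 0 ∩ |DE|² = 2/9]
   → D = (13/3, -11/3)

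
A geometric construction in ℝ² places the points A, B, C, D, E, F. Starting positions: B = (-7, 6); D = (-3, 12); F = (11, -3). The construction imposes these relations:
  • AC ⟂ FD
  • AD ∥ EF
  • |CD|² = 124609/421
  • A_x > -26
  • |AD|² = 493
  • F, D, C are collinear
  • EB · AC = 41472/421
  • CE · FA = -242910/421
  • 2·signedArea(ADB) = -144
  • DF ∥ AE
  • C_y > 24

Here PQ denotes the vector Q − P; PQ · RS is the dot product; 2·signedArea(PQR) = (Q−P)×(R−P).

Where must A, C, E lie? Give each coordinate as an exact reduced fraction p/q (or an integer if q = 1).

1. C_x = -6205/421  [line -15·x + -14·y + 123 = 0 ∩ |CD|² = 124609/421]
2. C_y = 10347/421  [line -15·x + -14·y + 123 = 0 ∩ |CD|² = 124609/421]
   → C = (-6205/421, 10347/421)
3. A_x = -25  [2·signedArea(ADB) = -144 ∩ AC ⟂ FD]
4. A_y = 15  [2·signedArea(ADB) = -144 ∩ AC ⟂ FD]
   → A = (-25, 15)
5. E_x = -11  [AD ∥ EF ∩ DF ∥ AE]
6. E_y = 0  [AD ∥ EF ∩ DF ∥ AE]
   → E = (-11, 0)

A = (-25, 15)
C = (-6205/421, 10347/421)
E = (-11, 0)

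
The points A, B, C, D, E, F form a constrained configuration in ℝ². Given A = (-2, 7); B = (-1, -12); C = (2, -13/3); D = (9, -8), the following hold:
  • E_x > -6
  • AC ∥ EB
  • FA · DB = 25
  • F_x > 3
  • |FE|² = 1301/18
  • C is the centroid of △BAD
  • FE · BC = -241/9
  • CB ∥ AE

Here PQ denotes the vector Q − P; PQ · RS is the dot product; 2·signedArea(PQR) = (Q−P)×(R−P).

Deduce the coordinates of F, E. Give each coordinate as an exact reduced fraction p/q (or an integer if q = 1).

1. E_x = -5  [AC ∥ EB ∩ CB ∥ AE]
2. E_y = -2/3  [AC ∥ EB ∩ CB ∥ AE]
   → E = (-5, -2/3)
3. F_x = 7/2  [FE · BC = -241/9 ∩ FA · DB = 25]
4. F_y = -1/2  [FE · BC = -241/9 ∩ FA · DB = 25]
   → F = (7/2, -1/2)

E = (-5, -2/3)
F = (7/2, -1/2)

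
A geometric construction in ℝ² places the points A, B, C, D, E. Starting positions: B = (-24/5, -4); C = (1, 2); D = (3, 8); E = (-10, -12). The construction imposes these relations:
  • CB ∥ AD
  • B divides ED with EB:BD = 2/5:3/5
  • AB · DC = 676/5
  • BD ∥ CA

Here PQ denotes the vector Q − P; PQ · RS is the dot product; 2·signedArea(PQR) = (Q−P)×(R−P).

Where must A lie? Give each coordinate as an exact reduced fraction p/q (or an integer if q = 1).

1. A_x = 44/5  [CB ∥ AD ∩ BD ∥ CA]
2. A_y = 14  [CB ∥ AD ∩ BD ∥ CA]
   → A = (44/5, 14)

A = (44/5, 14)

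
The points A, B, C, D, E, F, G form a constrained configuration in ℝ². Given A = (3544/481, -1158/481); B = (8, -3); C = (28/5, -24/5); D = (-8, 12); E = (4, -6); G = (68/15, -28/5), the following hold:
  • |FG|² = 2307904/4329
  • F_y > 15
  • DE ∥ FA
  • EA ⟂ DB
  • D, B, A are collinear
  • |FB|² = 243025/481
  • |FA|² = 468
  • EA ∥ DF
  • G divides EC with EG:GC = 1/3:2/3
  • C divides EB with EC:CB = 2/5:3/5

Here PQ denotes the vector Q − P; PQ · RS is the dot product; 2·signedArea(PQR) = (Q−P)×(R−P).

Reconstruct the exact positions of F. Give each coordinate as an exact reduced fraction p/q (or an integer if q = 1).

F = (-2228/481, 7500/481)

1. F_x = -2228/481  [DE ∥ FA ∩ EA ∥ DF]
2. F_y = 7500/481  [DE ∥ FA ∩ EA ∥ DF]
   → F = (-2228/481, 7500/481)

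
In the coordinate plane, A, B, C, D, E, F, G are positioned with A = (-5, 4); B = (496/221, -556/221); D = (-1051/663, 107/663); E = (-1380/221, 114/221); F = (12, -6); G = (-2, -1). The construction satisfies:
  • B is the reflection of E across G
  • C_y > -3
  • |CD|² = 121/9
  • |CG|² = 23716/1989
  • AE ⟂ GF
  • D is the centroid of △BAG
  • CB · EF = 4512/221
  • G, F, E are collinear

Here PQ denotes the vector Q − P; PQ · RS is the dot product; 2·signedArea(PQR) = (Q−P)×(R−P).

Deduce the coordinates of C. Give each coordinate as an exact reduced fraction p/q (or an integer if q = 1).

C = (830/663, -1433/663)

1. C_x = 830/663  [line -4032/221·x + 1440/221·y + 480/13 = 0 ∩ |CG|² = 23716/1989]
2. C_y = -1433/663  [line -4032/221·x + 1440/221·y + 480/13 = 0 ∩ |CG|² = 23716/1989]
   → C = (830/663, -1433/663)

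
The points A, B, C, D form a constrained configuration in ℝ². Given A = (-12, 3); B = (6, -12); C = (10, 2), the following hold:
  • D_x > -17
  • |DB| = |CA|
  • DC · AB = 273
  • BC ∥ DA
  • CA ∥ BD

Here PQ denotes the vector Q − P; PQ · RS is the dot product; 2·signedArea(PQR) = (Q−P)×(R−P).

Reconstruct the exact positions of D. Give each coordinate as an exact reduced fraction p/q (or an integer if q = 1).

D = (-16, -11)

1. D_x = -16  [BC ∥ DA ∩ CA ∥ BD]
2. D_y = -11  [BC ∥ DA ∩ CA ∥ BD]
   → D = (-16, -11)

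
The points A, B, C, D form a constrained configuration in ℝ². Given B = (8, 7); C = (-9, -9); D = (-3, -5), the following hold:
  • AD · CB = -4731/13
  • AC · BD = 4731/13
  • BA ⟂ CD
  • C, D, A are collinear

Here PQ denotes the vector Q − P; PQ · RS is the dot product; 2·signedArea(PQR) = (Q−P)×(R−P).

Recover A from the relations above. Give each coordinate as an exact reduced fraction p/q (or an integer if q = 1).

1. A_x = 132/13  [C, D, A are collinear ∩ BA ⟂ CD]
2. A_y = 49/13  [C, D, A are collinear ∩ BA ⟂ CD]
   → A = (132/13, 49/13)

A = (132/13, 49/13)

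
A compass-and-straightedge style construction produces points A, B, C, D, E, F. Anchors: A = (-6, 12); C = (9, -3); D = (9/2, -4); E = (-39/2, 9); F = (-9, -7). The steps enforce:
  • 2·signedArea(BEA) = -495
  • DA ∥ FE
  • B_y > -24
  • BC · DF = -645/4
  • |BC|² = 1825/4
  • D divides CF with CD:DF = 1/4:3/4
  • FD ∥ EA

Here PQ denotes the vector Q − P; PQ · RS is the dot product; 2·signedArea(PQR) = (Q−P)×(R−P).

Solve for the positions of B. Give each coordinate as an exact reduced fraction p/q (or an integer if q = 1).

B = (3/2, -23)

1. B_x = 3/2  [2·signedArea(BEA) = -495 ∩ BC · DF = -645/4]
2. B_y = -23  [2·signedArea(BEA) = -495 ∩ BC · DF = -645/4]
   → B = (3/2, -23)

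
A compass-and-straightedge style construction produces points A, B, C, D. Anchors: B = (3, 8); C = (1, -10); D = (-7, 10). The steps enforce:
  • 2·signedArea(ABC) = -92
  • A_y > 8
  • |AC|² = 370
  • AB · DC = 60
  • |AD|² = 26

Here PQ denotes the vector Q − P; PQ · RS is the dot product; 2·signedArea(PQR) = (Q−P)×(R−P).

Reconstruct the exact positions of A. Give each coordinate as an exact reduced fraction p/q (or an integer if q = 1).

1. A_x = -2  [AB · DC = 60 ∩ 2·signedArea(ABC) = -92]
2. A_y = 9  [AB · DC = 60 ∩ 2·signedArea(ABC) = -92]
   → A = (-2, 9)

A = (-2, 9)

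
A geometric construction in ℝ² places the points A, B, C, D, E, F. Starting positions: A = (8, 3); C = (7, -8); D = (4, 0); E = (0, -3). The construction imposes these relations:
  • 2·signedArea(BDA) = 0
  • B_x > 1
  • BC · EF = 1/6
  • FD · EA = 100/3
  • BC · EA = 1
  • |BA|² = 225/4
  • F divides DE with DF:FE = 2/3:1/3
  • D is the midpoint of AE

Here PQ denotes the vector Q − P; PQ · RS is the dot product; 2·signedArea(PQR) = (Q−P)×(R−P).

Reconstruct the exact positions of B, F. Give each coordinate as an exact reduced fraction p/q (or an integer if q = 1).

1. B_x = 2  [2·signedArea(BDA) = 0 ∩ BC · EA = 1]
2. B_y = -3/2  [2·signedArea(BDA) = 0 ∩ BC · EA = 1]
   → B = (2, -3/2)
3. F_x = 4/3  [F divides DE with DF:FE = 2/3:1/3]
4. F_y = -2  [F divides DE with DF:FE = 2/3:1/3]
   → F = (4/3, -2)

B = (2, -3/2)
F = (4/3, -2)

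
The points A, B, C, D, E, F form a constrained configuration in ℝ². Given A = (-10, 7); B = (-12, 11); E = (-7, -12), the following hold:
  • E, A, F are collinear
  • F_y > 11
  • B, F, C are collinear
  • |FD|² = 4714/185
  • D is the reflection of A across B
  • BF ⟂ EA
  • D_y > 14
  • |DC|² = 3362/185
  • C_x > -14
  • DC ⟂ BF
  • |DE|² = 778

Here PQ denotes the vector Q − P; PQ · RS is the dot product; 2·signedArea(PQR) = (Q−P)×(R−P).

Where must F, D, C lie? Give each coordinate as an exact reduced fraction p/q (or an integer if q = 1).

1. F_x = -1973/185  [E, A, F are collinear ∩ BF ⟂ EA]
2. F_y = 2074/185  [E, A, F are collinear ∩ BF ⟂ EA]
   → F = (-1973/185, 2074/185)
3. D_x = -14  [D is the reflection of A across B]
4. D_y = 15  [D is the reflection of A across B]
   → D = (-14, 15)
5. C_x = -2467/185  [B, F, C are collinear ∩ DC ⟂ BF]
6. C_y = 1996/185  [B, F, C are collinear ∩ DC ⟂ BF]
   → C = (-2467/185, 1996/185)

C = (-2467/185, 1996/185)
D = (-14, 15)
F = (-1973/185, 2074/185)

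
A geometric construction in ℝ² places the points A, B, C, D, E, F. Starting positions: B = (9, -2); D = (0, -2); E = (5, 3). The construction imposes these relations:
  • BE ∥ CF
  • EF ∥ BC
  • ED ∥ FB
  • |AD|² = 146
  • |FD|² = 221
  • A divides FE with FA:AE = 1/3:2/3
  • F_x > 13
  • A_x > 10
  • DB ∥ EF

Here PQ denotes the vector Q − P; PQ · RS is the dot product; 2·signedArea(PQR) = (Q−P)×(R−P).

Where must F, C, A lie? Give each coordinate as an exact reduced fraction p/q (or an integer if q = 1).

A = (11, 3)
C = (18, -2)
F = (14, 3)

1. F_x = 14  [ED ∥ FB ∩ DB ∥ EF]
2. F_y = 3  [ED ∥ FB ∩ DB ∥ EF]
   → F = (14, 3)
3. C_x = 18  [BE ∥ CF ∩ EF ∥ BC]
4. C_y = -2  [BE ∥ CF ∩ EF ∥ BC]
   → C = (18, -2)
5. A_x = 11  [A divides FE with FA:AE = 1/3:2/3]
6. A_y = 3  [A divides FE with FA:AE = 1/3:2/3]
   → A = (11, 3)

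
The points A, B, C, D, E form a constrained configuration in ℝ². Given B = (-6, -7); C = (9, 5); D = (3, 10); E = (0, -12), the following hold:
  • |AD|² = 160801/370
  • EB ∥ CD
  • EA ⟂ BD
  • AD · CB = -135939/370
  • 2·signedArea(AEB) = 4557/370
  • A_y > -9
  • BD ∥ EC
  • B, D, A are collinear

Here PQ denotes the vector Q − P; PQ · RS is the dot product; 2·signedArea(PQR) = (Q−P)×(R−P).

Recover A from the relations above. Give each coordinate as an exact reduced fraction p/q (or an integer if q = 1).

A = (-2499/370, -3117/370)

1. A_x = -2499/370  [B, D, A are collinear ∩ EA ⟂ BD]
2. A_y = -3117/370  [B, D, A are collinear ∩ EA ⟂ BD]
   → A = (-2499/370, -3117/370)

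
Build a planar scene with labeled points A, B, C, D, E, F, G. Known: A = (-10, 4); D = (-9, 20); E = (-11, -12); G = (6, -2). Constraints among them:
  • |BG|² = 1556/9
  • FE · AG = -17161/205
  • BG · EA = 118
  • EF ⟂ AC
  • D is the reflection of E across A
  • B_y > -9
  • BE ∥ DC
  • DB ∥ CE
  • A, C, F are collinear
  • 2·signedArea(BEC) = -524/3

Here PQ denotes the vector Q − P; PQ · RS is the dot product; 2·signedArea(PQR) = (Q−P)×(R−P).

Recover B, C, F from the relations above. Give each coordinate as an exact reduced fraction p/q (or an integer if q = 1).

1. B_x = -16/3  [line -1·x + -16·y + -144 = 0 ∩ |BG|² = 1556/9]
2. B_y = -26/3  [line -1·x + -16·y + -144 = 0 ∩ |BG|² = 1556/9]
   → B = (-16/3, -26/3)
3. C_x = -44/3  [2·signedArea(BEC) = -524/3 ∩ DB ∥ CE]
4. C_y = 50/3  [2·signedArea(BEC) = -524/3 ∩ DB ∥ CE]
   → C = (-44/3, 50/3)
5. F_x = -2021/410  [A, C, F are collinear ∩ EF ⟂ AC]
6. F_y = -4003/410  [A, C, F are collinear ∩ EF ⟂ AC]
   → F = (-2021/410, -4003/410)

B = (-16/3, -26/3)
C = (-44/3, 50/3)
F = (-2021/410, -4003/410)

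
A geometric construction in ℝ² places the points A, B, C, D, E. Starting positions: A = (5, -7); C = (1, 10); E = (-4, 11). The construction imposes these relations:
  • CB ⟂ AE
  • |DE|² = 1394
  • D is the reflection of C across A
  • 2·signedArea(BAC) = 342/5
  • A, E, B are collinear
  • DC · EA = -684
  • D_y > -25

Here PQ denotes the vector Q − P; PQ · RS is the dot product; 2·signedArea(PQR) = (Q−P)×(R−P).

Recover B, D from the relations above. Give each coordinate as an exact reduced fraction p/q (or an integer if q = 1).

1. B_x = -13/5  [A, E, B are collinear ∩ CB ⟂ AE]
2. B_y = 41/5  [A, E, B are collinear ∩ CB ⟂ AE]
   → B = (-13/5, 41/5)
3. D_x = 9  [D is the reflection of C across A]
4. D_y = -24  [D is the reflection of C across A]
   → D = (9, -24)

B = (-13/5, 41/5)
D = (9, -24)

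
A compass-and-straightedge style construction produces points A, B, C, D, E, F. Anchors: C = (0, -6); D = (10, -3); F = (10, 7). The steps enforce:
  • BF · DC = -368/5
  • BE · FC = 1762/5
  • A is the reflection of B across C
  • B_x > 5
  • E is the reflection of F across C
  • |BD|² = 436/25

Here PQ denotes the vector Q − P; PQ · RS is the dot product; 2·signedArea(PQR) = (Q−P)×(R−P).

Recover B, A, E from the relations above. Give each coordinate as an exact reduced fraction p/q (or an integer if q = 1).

1. B_x = 6  [line 10·x + 3·y + -237/5 = 0 ∩ |BD|² = 436/25]
2. B_y = -21/5  [line 10·x + 3·y + -237/5 = 0 ∩ |BD|² = 436/25]
   → B = (6, -21/5)
3. A_x = -6  [A is the reflection of B across C]
4. A_y = -39/5  [A is the reflection of B across C]
   → A = (-6, -39/5)
5. E_x = -10  [E is the reflection of F across C]
6. E_y = -19  [E is the reflection of F across C]
   → E = (-10, -19)

A = (-6, -39/5)
B = (6, -21/5)
E = (-10, -19)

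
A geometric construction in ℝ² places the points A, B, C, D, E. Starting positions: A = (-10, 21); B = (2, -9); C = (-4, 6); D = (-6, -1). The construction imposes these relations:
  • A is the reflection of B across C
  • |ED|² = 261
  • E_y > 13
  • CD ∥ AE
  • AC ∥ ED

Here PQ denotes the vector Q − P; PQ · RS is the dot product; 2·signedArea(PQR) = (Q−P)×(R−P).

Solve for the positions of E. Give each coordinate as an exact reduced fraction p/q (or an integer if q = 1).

1. E_x = -12  [AC ∥ ED ∩ CD ∥ AE]
2. E_y = 14  [AC ∥ ED ∩ CD ∥ AE]
   → E = (-12, 14)

E = (-12, 14)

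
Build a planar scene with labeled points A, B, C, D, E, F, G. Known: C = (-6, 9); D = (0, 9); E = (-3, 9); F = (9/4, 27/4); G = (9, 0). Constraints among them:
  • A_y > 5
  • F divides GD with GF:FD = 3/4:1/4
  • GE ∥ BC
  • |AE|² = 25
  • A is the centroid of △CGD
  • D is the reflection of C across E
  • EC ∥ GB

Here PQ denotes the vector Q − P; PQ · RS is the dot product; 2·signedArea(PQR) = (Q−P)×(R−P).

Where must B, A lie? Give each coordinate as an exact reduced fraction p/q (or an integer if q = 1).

A = (1, 6)
B = (6, 0)

1. B_x = 6  [GE ∥ BC ∩ EC ∥ GB]
2. B_y = 0  [GE ∥ BC ∩ EC ∥ GB]
   → B = (6, 0)
3. A_x = 1  [A is the centroid of △CGD]
4. A_y = 6  [A is the centroid of △CGD]
   → A = (1, 6)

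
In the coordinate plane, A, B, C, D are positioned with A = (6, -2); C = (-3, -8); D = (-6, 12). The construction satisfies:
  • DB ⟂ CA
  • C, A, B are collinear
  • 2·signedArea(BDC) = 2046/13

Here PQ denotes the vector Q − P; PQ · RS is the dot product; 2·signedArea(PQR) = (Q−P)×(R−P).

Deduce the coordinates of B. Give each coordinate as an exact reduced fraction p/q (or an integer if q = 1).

B = (54/13, -42/13)

1. B_x = 54/13  [C, A, B are collinear ∩ DB ⟂ CA]
2. B_y = -42/13  [C, A, B are collinear ∩ DB ⟂ CA]
   → B = (54/13, -42/13)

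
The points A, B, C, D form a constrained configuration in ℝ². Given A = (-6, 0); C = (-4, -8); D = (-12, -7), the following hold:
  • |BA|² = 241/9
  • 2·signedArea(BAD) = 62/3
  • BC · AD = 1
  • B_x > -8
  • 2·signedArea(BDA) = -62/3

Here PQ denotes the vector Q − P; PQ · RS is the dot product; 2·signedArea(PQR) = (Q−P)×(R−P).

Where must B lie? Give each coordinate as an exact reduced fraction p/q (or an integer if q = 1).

1. B_x = -22/3  [2·signedArea(BAD) = 62/3 ∩ BC · AD = 1]
2. B_y = -5  [2·signedArea(BAD) = 62/3 ∩ BC · AD = 1]
   → B = (-22/3, -5)

B = (-22/3, -5)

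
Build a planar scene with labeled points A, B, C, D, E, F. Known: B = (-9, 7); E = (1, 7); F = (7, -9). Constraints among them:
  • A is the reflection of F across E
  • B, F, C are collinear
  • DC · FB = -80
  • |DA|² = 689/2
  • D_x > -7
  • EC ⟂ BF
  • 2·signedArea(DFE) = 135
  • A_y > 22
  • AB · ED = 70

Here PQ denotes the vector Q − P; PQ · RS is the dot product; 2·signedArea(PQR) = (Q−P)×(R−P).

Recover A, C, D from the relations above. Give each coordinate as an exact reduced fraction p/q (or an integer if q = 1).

A = (-5, 23)
C = (-4, 2)
D = (-13/2, 9/2)

1. A_x = -5  [A is the reflection of F across E]
2. A_y = 23  [A is the reflection of F across E]
   → A = (-5, 23)
3. C_x = -4  [B, F, C are collinear ∩ EC ⟂ BF]
4. C_y = 2  [B, F, C are collinear ∩ EC ⟂ BF]
   → C = (-4, 2)
5. D_x = -13/2  [2·signedArea(DFE) = 135 ∩ DC · FB = -80]
6. D_y = 9/2  [2·signedArea(DFE) = 135 ∩ DC · FB = -80]
   → D = (-13/2, 9/2)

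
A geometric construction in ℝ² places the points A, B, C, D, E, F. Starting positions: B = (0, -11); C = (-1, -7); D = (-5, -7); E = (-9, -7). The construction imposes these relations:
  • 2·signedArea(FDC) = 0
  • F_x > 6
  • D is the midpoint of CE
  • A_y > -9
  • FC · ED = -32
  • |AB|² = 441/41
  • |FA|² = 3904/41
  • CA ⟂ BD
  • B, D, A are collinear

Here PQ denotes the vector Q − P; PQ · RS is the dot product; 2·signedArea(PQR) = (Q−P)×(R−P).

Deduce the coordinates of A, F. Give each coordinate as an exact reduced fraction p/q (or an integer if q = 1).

A = (-105/41, -367/41)
F = (7, -7)

1. A_x = -105/41  [B, D, A are collinear ∩ CA ⟂ BD]
2. A_y = -367/41  [B, D, A are collinear ∩ CA ⟂ BD]
   → A = (-105/41, -367/41)
3. F_x = 7  [2·signedArea(FDC) = 0 ∩ FC · ED = -32]
4. F_y = -7  [2·signedArea(FDC) = 0 ∩ FC · ED = -32]
   → F = (7, -7)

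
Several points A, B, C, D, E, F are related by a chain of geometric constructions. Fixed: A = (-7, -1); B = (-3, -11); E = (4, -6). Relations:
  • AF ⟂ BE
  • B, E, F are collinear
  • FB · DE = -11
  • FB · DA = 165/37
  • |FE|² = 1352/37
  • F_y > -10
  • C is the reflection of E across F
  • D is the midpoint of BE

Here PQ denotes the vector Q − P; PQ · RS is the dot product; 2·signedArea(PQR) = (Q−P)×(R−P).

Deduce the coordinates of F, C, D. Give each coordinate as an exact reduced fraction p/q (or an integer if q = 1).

1. F_x = -34/37  [B, E, F are collinear ∩ AF ⟂ BE]
2. F_y = -352/37  [B, E, F are collinear ∩ AF ⟂ BE]
   → F = (-34/37, -352/37)
3. C_x = -216/37  [C is the reflection of E across F]
4. C_y = -482/37  [C is the reflection of E across F]
   → C = (-216/37, -482/37)
5. D_x = 1/2  [D is the midpoint of BE]
6. D_y = -17/2  [D is the midpoint of BE]
   → D = (1/2, -17/2)

C = (-216/37, -482/37)
D = (1/2, -17/2)
F = (-34/37, -352/37)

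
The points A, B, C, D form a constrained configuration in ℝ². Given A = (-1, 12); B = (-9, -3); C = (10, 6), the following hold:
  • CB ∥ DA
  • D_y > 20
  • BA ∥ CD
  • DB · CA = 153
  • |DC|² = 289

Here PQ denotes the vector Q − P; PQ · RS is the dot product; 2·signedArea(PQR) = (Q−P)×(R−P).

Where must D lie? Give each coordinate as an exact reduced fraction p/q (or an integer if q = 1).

D = (18, 21)

1. D_x = 18  [CB ∥ DA ∩ BA ∥ CD]
2. D_y = 21  [CB ∥ DA ∩ BA ∥ CD]
   → D = (18, 21)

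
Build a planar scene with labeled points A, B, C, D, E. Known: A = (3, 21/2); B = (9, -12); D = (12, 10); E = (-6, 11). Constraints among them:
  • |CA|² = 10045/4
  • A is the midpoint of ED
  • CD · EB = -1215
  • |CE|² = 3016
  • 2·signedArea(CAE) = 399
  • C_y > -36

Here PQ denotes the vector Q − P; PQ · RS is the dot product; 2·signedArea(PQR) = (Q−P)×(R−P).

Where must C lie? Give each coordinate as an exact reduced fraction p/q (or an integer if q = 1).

C = (24, -35)

1. C_x = 24  [2·signedArea(CAE) = 399 ∩ CD · EB = -1215]
2. C_y = -35  [2·signedArea(CAE) = 399 ∩ CD · EB = -1215]
   → C = (24, -35)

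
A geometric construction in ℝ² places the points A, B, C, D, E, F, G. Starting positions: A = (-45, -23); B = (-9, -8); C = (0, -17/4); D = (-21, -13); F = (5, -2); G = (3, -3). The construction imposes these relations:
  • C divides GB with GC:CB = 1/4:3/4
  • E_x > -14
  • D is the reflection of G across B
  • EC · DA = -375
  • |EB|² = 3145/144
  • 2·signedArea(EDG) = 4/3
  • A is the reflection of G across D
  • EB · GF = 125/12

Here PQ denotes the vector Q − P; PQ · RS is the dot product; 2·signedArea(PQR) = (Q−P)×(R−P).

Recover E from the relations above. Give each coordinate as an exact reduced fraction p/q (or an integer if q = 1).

1. E_x = -40/3  [2·signedArea(EDG) = 4/3 ∩ EB · GF = 125/12]
2. E_y = -39/4  [2·signedArea(EDG) = 4/3 ∩ EB · GF = 125/12]
   → E = (-40/3, -39/4)

E = (-40/3, -39/4)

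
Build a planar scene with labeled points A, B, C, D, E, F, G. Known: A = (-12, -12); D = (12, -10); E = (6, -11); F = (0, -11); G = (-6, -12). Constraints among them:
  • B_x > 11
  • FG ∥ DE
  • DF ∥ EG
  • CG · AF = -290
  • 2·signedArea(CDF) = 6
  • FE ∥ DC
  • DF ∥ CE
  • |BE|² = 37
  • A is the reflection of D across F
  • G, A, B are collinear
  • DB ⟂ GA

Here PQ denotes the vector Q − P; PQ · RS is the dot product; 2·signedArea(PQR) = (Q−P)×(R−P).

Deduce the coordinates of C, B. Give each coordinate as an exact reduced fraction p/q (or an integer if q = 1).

B = (12, -12)
C = (18, -10)

1. C_x = 18  [DF ∥ CE ∩ FE ∥ DC]
2. C_y = -10  [DF ∥ CE ∩ FE ∥ DC]
   → C = (18, -10)
3. B_x = 12  [G, A, B are collinear ∩ DB ⟂ GA]
4. B_y = -12  [G, A, B are collinear ∩ DB ⟂ GA]
   → B = (12, -12)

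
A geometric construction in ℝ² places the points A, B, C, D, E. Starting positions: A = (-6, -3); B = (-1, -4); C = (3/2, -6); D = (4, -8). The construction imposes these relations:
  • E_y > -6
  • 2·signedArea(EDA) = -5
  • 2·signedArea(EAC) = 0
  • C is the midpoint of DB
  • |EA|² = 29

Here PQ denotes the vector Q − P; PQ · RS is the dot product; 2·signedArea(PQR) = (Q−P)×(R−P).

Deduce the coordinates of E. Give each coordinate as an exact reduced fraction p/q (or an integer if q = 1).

1. E_x = -1  [2·signedArea(EAC) = 0 ∩ 2·signedArea(EDA) = -5]
2. E_y = -5  [2·signedArea(EAC) = 0 ∩ 2·signedArea(EDA) = -5]
   → E = (-1, -5)

E = (-1, -5)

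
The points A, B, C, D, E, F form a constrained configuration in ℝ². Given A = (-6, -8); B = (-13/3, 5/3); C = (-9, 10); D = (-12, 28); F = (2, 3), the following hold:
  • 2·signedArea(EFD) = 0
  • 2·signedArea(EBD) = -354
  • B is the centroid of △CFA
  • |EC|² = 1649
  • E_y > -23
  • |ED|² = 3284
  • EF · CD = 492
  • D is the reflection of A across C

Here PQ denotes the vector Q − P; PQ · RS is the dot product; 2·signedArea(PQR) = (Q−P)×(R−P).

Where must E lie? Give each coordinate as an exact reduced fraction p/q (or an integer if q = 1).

E = (16, -22)

1. E_x = 16  [2·signedArea(EFD) = 0 ∩ EF · CD = 492]
2. E_y = -22  [2·signedArea(EFD) = 0 ∩ EF · CD = 492]
   → E = (16, -22)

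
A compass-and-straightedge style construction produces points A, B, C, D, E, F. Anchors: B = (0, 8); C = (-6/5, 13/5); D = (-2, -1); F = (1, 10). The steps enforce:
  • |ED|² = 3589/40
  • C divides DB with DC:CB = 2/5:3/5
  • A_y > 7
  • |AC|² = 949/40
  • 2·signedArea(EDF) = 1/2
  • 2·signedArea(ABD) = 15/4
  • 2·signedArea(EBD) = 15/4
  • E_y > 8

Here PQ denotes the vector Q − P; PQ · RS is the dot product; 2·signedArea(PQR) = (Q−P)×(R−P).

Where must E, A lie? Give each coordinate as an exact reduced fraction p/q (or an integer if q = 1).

A = (1/4, 29/4)
E = (9/20, 163/20)

1. E_x = 9/20  [2·signedArea(EBD) = 15/4 ∩ 2·signedArea(EDF) = 1/2]
2. E_y = 163/20  [2·signedArea(EBD) = 15/4 ∩ 2·signedArea(EDF) = 1/2]
   → E = (9/20, 163/20)
3. A_x = 1/4  [line 9·x + -2·y + 49/4 = 0 ∩ |AC|² = 949/40]
4. A_y = 29/4  [line 9·x + -2·y + 49/4 = 0 ∩ |AC|² = 949/40]
   → A = (1/4, 29/4)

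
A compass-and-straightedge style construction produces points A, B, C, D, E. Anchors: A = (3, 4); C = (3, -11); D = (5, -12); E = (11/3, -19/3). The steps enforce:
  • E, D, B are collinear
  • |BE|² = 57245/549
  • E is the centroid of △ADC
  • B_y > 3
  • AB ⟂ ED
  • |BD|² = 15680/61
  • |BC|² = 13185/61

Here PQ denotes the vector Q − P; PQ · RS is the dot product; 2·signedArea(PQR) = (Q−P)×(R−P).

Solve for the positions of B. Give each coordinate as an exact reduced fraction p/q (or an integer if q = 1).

1. B_x = 81/61  [E, D, B are collinear ∩ AB ⟂ ED]
2. B_y = 220/61  [E, D, B are collinear ∩ AB ⟂ ED]
   → B = (81/61, 220/61)

B = (81/61, 220/61)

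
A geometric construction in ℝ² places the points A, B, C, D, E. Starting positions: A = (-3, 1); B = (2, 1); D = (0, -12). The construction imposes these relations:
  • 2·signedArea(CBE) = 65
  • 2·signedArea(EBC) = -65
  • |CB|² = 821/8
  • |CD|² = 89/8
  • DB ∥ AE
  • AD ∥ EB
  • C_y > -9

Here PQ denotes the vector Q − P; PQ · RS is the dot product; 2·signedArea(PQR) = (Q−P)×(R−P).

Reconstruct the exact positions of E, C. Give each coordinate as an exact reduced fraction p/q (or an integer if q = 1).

C = (-3/4, -35/4)
E = (-1, 14)

1. E_x = -1  [AD ∥ EB ∩ DB ∥ AE]
2. E_y = 14  [AD ∥ EB ∩ DB ∥ AE]
   → E = (-1, 14)
3. C_x = -3/4  [line -13·x + -3·y + -36 = 0 ∩ |CD|² = 89/8]
4. C_y = -35/4  [line -13·x + -3·y + -36 = 0 ∩ |CD|² = 89/8]
   → C = (-3/4, -35/4)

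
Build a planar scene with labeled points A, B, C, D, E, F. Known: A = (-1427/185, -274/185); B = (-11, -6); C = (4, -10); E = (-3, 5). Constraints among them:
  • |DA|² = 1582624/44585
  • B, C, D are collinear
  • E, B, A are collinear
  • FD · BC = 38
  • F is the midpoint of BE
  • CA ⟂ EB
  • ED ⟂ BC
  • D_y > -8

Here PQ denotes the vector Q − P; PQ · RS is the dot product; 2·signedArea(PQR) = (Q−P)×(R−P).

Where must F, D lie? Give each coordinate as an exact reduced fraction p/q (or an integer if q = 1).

1. F_x = -7  [F is the midpoint of BE]
2. F_y = -1/2  [F is the midpoint of BE]
   → F = (-7, -1/2)
3. D_x = -1511/241  [B, C, D are collinear ∩ ED ⟂ BC]
4. D_y = -1750/241  [B, C, D are collinear ∩ ED ⟂ BC]
   → D = (-1511/241, -1750/241)

D = (-1511/241, -1750/241)
F = (-7, -1/2)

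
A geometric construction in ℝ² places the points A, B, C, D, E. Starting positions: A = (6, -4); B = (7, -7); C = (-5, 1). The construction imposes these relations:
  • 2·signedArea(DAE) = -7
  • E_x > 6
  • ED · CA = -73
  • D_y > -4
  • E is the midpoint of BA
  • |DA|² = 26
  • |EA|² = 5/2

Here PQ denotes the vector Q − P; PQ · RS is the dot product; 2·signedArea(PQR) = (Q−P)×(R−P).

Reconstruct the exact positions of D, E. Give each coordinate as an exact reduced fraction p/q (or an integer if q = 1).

1. E_x = 13/2  [E is the midpoint of BA]
2. E_y = -11/2  [E is the midpoint of BA]
   → E = (13/2, -11/2)
3. D_x = 1  [2·signedArea(DAE) = -7 ∩ ED · CA = -73]
4. D_y = -3  [2·signedArea(DAE) = -7 ∩ ED · CA = -73]
   → D = (1, -3)

D = (1, -3)
E = (13/2, -11/2)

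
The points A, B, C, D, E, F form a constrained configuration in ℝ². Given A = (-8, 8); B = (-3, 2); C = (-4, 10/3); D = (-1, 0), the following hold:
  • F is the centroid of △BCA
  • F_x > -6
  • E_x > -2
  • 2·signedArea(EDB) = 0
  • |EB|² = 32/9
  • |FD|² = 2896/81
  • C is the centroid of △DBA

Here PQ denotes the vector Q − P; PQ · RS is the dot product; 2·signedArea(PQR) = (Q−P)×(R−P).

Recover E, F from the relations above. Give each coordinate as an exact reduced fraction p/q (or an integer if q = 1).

E = (-5/3, 2/3)
F = (-5, 40/9)

1. E_x = -5/3  [line -2·x + -2·y + -2 = 0 ∩ |EB|² = 32/9]
2. E_y = 2/3  [line -2·x + -2·y + -2 = 0 ∩ |EB|² = 32/9]
   → E = (-5/3, 2/3)
3. F_x = -5  [F is the centroid of △BCA]
4. F_y = 40/9  [F is the centroid of △BCA]
   → F = (-5, 40/9)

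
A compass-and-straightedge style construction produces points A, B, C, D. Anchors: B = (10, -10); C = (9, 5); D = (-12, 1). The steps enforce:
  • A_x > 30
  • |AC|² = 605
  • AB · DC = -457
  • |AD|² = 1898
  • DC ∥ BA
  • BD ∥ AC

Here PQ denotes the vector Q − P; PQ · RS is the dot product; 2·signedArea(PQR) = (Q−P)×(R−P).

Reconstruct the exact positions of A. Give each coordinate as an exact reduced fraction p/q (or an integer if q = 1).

A = (31, -6)

1. A_x = 31  [BD ∥ AC ∩ DC ∥ BA]
2. A_y = -6  [BD ∥ AC ∩ DC ∥ BA]
   → A = (31, -6)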